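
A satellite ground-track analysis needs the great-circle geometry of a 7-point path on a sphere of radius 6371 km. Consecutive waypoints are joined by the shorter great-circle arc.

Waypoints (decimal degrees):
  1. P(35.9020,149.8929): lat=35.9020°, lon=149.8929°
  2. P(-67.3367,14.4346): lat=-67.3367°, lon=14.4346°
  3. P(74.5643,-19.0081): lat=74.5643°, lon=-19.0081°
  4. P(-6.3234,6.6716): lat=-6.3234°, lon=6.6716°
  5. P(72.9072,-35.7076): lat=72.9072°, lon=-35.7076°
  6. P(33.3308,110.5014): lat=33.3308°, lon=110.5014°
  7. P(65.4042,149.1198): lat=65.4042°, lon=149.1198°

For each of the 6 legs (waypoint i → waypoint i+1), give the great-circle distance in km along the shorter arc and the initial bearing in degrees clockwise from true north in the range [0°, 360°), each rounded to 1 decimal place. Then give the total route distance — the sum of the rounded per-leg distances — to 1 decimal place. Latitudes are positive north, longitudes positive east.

Leg 1: dist=15542.9 km, bearing=204.7°
Leg 2: dist=15957.2 km, bearing=345.7°
Leg 3: dist=9162.6 km, bearing=154.2°
Leg 4: dist=9302.0 km, bearing=348.5°
Leg 5: dist=7924.8 km, bearing=29.4°
Leg 6: dist=4395.2 km, bearing=24.1°
Total: 62284.7 km

Leg 1: φ1=0.6266081, φ2=-1.1752471, Δφ=-1.8018552, Δλ=-2.3641933 rad; a=sin²(Δφ/2)+cosφ1·cosφ2·sin²(Δλ/2)=0.8817887328; c=2·atan2(√a, √(1-a))=2.439631745; dist=6371·c=15542.894 ≈ 15542.9 km; running total=15542.9 km
Leg 1 bearing: y=sinΔλ·cosφ2=-0.27027083, x=cosφ1·sinφ2-sinφ1·cosφ2·cosΔλ=-0.58643255; θ=atan2(y, x)=-155.2563° <0 so +360° → 204.7437° ≈ 204.7°
Leg 2: φ1=-1.1752471, φ2=1.3013925, Δφ=2.4766397, Δλ=-0.5836852 rad; a=sin²(Δφ/2)+cosφ1·cosφ2·sin²(Δλ/2)=0.9019624673; c=2·atan2(√a, √(1-a))=2.504661930; dist=6371·c=15957.201 ≈ 15957.2 km; running total=31500.1 km
Leg 2 bearing: y=sinΔλ·cosφ2=-0.14667973, x=cosφ1·sinφ2-sinφ1·cosφ2·cosΔλ=0.57635905; θ=atan2(y, x)=-14.2783° <0 so +360° → 345.7217° ≈ 345.7°
Leg 3: φ1=1.3013925, φ2=-0.1103641, Δφ=-1.4117567, Δλ=0.4481953 rad; a=sin²(Δφ/2)+cosφ1·cosφ2·sin²(Δλ/2)=0.4338790848; c=2·atan2(√a, √(1-a))=1.438165992; dist=6371·c=9162.556 ≈ 9162.6 km; running total=40662.7 km
Leg 3 bearing: y=sinΔλ·cosφ2=0.43070339, x=cosφ1·sinφ2-sinφ1·cosφ2·cosΔλ=-0.89275231; θ=atan2(y, x)=154.2453° ≈ 154.2°
Leg 4: φ1=-0.1103641, φ2=1.2724707, Δφ=1.3828348, Δλ=-0.7396566 rad; a=sin²(Δφ/2)+cosφ1·cosφ2·sin²(Δλ/2)=0.4447386979; c=2·atan2(√a, √(1-a))=1.460047466; dist=6371·c=9301.962 ≈ 9302.0 km; running total=49964.7 km
Leg 4 bearing: y=sinΔλ·cosφ2=-0.19811230, x=cosφ1·sinφ2-sinφ1·cosφ2·cosΔλ=0.97392827; θ=atan2(y, x)=-11.4980° <0 so +360° → 348.5020° ≈ 348.5°
Leg 5: φ1=1.2724707, φ2=0.5817322, Δφ=-0.6907385, Δλ=2.5518284 rad; a=sin²(Δφ/2)+cosφ1·cosφ2·sin²(Δλ/2)=0.3394438591; c=2·atan2(√a, √(1-a))=1.243892592; dist=6371·c=7924.840 ≈ 7924.8 km; running total=57889.5 km
Leg 5 bearing: y=sinΔλ·cosφ2=0.46468266, x=cosφ1·sinφ2-sinφ1·cosφ2·cosΔλ=0.82520115; θ=atan2(y, x)=29.3845° ≈ 29.4°
Leg 6: φ1=0.5817322, φ2=1.1415186, Δφ=0.5597864, Δλ=0.6740182 rad; a=sin²(Δφ/2)+cosφ1·cosφ2·sin²(Δλ/2)=0.1143389169; c=2·atan2(√a, √(1-a))=0.689880358; dist=6371·c=4395.228 ≈ 4395.2 km; running total=62284.7 km
Leg 6 bearing: y=sinΔλ·cosφ2=0.25977196, x=cosφ1·sinφ2-sinφ1·cosφ2·cosΔλ=0.58101691; θ=atan2(y, x)=24.0894° ≈ 24.1°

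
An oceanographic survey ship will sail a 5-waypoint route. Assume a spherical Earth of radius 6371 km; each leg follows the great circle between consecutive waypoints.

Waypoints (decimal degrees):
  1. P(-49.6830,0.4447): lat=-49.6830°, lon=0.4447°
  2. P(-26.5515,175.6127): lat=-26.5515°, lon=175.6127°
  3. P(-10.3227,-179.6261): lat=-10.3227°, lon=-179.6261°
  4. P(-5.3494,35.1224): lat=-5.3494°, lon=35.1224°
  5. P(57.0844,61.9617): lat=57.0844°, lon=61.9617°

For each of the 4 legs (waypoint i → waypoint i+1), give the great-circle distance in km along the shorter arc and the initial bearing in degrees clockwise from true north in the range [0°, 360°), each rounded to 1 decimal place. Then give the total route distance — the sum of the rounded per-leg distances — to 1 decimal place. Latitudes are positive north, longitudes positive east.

Leg 1: dist=11524.7 km, bearing=175.6°
Leg 2: dist=1872.5 km, bearing=16.4°
Leg 3: dist=15791.0 km, bearing=247.2°
Leg 4: dist=7354.5 km, bearing=15.6°
Total: 36542.7 km

Leg 1: φ1=-0.8671319, φ2=-0.4634111, Δφ=0.4037208, Δλ=3.0572583 rad; a=sin²(Δφ/2)+cosφ1·cosφ2·sin²(Δλ/2)=0.6179458326; c=2·atan2(√a, √(1-a))=1.808932352; dist=6371·c=11524.708 ≈ 11524.7 km; running total=11524.7 km
Leg 1 bearing: y=sinΔλ·cosφ2=0.07535042, x=cosφ1·sinφ2-sinφ1·cosφ2·cosΔλ=-0.96885367; θ=atan2(y, x)=175.5529° ≈ 175.6°
Leg 2: φ1=-0.4634111, φ2=-0.1801651, Δφ=0.2832460, Δλ=-6.2000867 rad; a=sin²(Δφ/2)+cosφ1·cosφ2·sin²(Δλ/2)=0.0214417389; c=2·atan2(√a, √(1-a))=0.293916759; dist=6371·c=1872.544 ≈ 1872.5 km; running total=13397.2 km
Leg 2 bearing: y=sinΔλ·cosφ2=0.08165953, x=cosφ1·sinφ2-sinφ1·cosφ2·cosΔλ=0.27795626; θ=atan2(y, x)=16.3720° ≈ 16.4°
Leg 3: φ1=-0.1801651, φ2=-0.0933646, Δφ=0.0868005, Δλ=3.7480684 rad; a=sin²(Δφ/2)+cosφ1·cosφ2·sin²(Δλ/2)=0.8940679833; c=2·atan2(√a, √(1-a))=2.478570944; dist=6371·c=15790.975 ≈ 15791.0 km; running total=29188.2 km
Leg 3 bearing: y=sinΔλ·cosφ2=-0.56749283, x=cosφ1·sinφ2-sinφ1·cosφ2·cosΔλ=-0.23831405; θ=atan2(y, x)=-112.7796° <0 so +360° → 247.2204° ≈ 247.2°
Leg 4: φ1=-0.0933646, φ2=0.9963107, Δφ=1.0896754, Δλ=0.4684342 rad; a=sin²(Δφ/2)+cosφ1·cosφ2·sin²(Δλ/2)=0.2977546241; c=2·atan2(√a, √(1-a))=1.154374399; dist=6371·c=7354.519 ≈ 7354.5 km; running total=36542.7 km
Leg 4 bearing: y=sinΔλ·cosφ2=0.24534086, x=cosφ1·sinφ2-sinφ1·cosφ2·cosΔλ=0.88101935; θ=atan2(y, x)=15.5611° ≈ 15.6°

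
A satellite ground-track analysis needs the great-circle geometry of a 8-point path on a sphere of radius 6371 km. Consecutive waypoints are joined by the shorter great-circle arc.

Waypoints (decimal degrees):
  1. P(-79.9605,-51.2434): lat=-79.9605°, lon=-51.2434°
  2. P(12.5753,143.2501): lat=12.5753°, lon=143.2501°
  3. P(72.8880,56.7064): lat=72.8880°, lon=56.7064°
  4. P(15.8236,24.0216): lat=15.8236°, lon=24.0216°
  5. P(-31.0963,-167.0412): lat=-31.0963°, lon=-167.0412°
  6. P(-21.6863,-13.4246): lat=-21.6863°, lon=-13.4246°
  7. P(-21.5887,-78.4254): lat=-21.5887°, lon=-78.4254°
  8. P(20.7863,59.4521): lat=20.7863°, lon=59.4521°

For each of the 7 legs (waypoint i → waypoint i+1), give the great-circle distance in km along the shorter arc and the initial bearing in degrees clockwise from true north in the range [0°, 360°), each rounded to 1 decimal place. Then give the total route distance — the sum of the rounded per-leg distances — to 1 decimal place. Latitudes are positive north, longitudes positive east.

Leg 1: φ1=-1.3955740, φ2=0.2194804, Δφ=1.6150544, Δλ=3.3945519 rad; a=sin²(Δφ/2)+cosφ1·cosφ2·sin²(Δλ/2)=0.6895595463; c=2·atan2(√a, √(1-a))=1.959640463; dist=6371·c=12484.869 ≈ 12484.9 km; running total=12484.9 km
Leg 1 bearing: y=sinΔλ·cosφ2=-0.24426637, x=cosφ1·sinφ2-sinφ1·cosφ2·cosΔλ=-0.89252600; θ=atan2(y, x)=-164.6941° <0 so +360° → 195.3059° ≈ 195.3°
Leg 2: φ1=0.2194804, φ2=1.2721356, Δφ=1.0526552, Δλ=-1.5104725 rad; a=sin²(Δφ/2)+cosφ1·cosφ2·sin²(Δλ/2)=0.3873011799; c=2·atan2(√a, √(1-a))=1.343445167; dist=6371·c=8559.089 ≈ 8559.1 km; running total=21044.0 km
Leg 2 bearing: y=sinΔλ·cosφ2=-0.29370530, x=cosφ1·sinφ2-sinφ1·cosφ2·cosΔλ=0.92894193; θ=atan2(y, x)=-17.5455° <0 so +360° → 342.4545° ≈ 342.5°
Leg 3: φ1=1.2721356, φ2=0.2761739, Δφ=-0.9959617, Δλ=-0.5704574 rad; a=sin²(Δφ/2)+cosφ1·cosφ2·sin²(Δλ/2)=0.2505650962; c=2·atan2(√a, √(1-a))=1.048502094; dist=6371·c=6680.007 ≈ 6680.0 km; running total=27724.0 km
Leg 3 bearing: y=sinΔλ·cosφ2=-0.51955352, x=cosφ1·sinφ2-sinφ1·cosφ2·cosΔλ=-0.69368080; θ=atan2(y, x)=-143.1675° <0 so +360° → 216.8325° ≈ 216.8°
Leg 4: φ1=0.2761739, φ2=-0.5427328, Δφ=-0.8189067, Δλ=-3.3346749 rad; a=sin²(Δφ/2)+cosφ1·cosφ2·sin²(Δλ/2)=0.9746868891; c=2·atan2(√a, √(1-a))=2.822032790; dist=6371·c=17979.171 ≈ 17979.2 km; running total=45703.2 km
Leg 4 bearing: y=sinΔλ·cosφ2=0.16431105, x=cosφ1·sinφ2-sinφ1·cosφ2·cosΔλ=-0.26775233; θ=atan2(y, x)=148.4639° ≈ 148.5°
Leg 5: φ1=-0.5427328, φ2=-0.3784973, Δφ=0.1642355, Δλ=2.6811155 rad; a=sin²(Δφ/2)+cosφ1·cosφ2·sin²(Δλ/2)=0.7609810525; c=2·atan2(√a, √(1-a))=2.119945988; dist=6371·c=13506.176 ≈ 13506.2 km; running total=59209.4 km
Leg 5 bearing: y=sinΔλ·cosφ2=0.41292317, x=cosφ1·sinφ2-sinφ1·cosφ2·cosΔλ=-0.74635784; θ=atan2(y, x)=151.0464° ≈ 151.0°
Leg 6: φ1=-0.3784973, φ2=-0.3767939, Δφ=0.0017034, Δλ=-1.1344780 rad; a=sin²(Δφ/2)+cosφ1·cosφ2·sin²(Δλ/2)=0.2494452771; c=2·atan2(√a, √(1-a))=1.045915999; dist=6371·c=6663.531 ≈ 6663.5 km; running total=65872.9 km
Leg 6 bearing: y=sinΔλ·cosφ2=-0.84273494, x=cosφ1·sinφ2-sinφ1·cosφ2·cosΔλ=-0.19669048; θ=atan2(y, x)=-103.1374° <0 so +360° → 256.8626° ≈ 256.9°
Leg 7: φ1=-0.3767939, φ2=0.3627894, Δφ=0.7395833, Δλ=2.4064163 rad; a=sin²(Δφ/2)+cosφ1·cosφ2·sin²(Δλ/2)=0.8876829898; c=2·atan2(√a, √(1-a))=2.458090745; dist=6371·c=15660.496 ≈ 15660.5 km; running total=81533.4 km
Leg 7 bearing: y=sinΔλ·cosφ2=0.62706128, x=cosφ1·sinφ2-sinφ1·cosφ2·cosΔλ=0.07484479; θ=atan2(y, x)=83.1935° ≈ 83.2°

Leg 1: dist=12484.9 km, bearing=195.3°
Leg 2: dist=8559.1 km, bearing=342.5°
Leg 3: dist=6680.0 km, bearing=216.8°
Leg 4: dist=17979.2 km, bearing=148.5°
Leg 5: dist=13506.2 km, bearing=151.0°
Leg 6: dist=6663.5 km, bearing=256.9°
Leg 7: dist=15660.5 km, bearing=83.2°
Total: 81533.4 km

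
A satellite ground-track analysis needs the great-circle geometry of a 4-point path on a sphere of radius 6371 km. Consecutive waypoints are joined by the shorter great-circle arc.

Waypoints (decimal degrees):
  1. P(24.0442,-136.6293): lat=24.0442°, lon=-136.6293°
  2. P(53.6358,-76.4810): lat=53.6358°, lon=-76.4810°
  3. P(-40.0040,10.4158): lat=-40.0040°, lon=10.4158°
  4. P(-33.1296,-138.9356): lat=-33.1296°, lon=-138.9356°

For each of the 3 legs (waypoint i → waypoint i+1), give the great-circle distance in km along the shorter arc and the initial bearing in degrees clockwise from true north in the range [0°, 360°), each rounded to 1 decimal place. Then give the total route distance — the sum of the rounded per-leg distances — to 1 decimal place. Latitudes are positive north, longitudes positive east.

Leg 1: φ1=0.4196505, φ2=0.9361213, Δφ=0.5164709, Δλ=1.0497859 rad; a=sin²(Δφ/2)+cosφ1·cosφ2·sin²(Δλ/2)=0.2011909965; c=2·atan2(√a, √(1-a))=0.930269396; dist=6371·c=5926.746 ≈ 5926.7 km; running total=5926.7 km
Leg 1 bearing: y=sinΔλ·cosφ2=0.51424580, x=cosφ1·sinφ2-sinφ1·cosφ2·cosΔλ=0.61514549; θ=atan2(y, x)=39.8948° ≈ 39.9°
Leg 2: φ1=0.9361213, φ2=-0.6982015, Δφ=-1.6343228, Δλ=1.5166353 rad; a=sin²(Δφ/2)+cosφ1·cosφ2·sin²(Δλ/2)=0.7465352892; c=2·atan2(√a, √(1-a))=2.086412008; dist=6371·c=13292.531 ≈ 13292.5 km; running total=19219.2 km
Leg 2 bearing: y=sinΔλ·cosφ2=0.76487634, x=cosφ1·sinφ2-sinφ1·cosφ2·cosΔλ=-0.41454262; θ=atan2(y, x)=118.4565° ≈ 118.5°
Leg 3: φ1=-0.6982015, φ2=-0.5782206, Δφ=0.1199809, Δλ=-2.6066737 rad; a=sin²(Δφ/2)+cosφ1·cosφ2·sin²(Δλ/2)=0.6002666082; c=2·atan2(√a, √(1-a))=1.772698490; dist=6371·c=11293.862 ≈ 11293.9 km; running total=30513.1 km
Leg 3 bearing: y=sinΔλ·cosφ2=-0.42690112, x=cosφ1·sinφ2-sinφ1·cosφ2·cosΔλ=-0.88178334; θ=atan2(y, x)=-154.1668° <0 so +360° → 205.8332° ≈ 205.8°

Leg 1: dist=5926.7 km, bearing=39.9°
Leg 2: dist=13292.5 km, bearing=118.5°
Leg 3: dist=11293.9 km, bearing=205.8°
Total: 30513.1 km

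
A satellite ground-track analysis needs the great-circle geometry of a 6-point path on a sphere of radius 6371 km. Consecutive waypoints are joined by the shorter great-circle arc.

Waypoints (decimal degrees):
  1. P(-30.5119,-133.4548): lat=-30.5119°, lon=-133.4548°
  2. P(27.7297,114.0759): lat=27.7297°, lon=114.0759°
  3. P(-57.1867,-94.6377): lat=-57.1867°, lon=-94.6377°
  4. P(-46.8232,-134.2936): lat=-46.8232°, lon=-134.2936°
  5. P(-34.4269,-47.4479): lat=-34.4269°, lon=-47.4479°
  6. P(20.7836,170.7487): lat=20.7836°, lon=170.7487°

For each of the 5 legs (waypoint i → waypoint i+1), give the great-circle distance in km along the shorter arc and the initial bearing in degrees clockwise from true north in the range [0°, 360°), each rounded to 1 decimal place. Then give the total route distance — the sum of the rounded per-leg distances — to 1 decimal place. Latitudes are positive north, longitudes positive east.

Leg 1: dist=13549.1 km, bearing=285.6°
Leg 2: dist=16041.7 km, bearing=153.5°
Leg 3: dist=2897.3 km, bearing=276.2°
Leg 4: dist=7081.2 km, bearing=113.2°
Leg 5: dist=15986.7 km, bearing=258.0°
Total: 55556.0 km

Leg 1: φ1=-0.5325331, φ2=0.4839746, Δφ=1.0165077, Δλ=4.3202257 rad; a=sin²(Δφ/2)+cosφ1·cosφ2·sin²(Δλ/2)=0.7638452508; c=2·atan2(√a, √(1-a))=2.126675730; dist=6371·c=13549.051 ≈ 13549.1 km; running total=13549.1 km
Leg 1 bearing: y=sinΔλ·cosφ2=-0.81795571, x=cosφ1·sinφ2-sinφ1·cosφ2·cosΔλ=0.22910958; θ=atan2(y, x)=-74.3524° <0 so +360° → 285.6476° ≈ 285.6°
Leg 2: φ1=0.4839746, φ2=-0.9980962, Δφ=-1.4820708, Δλ=-3.6427395 rad; a=sin²(Δφ/2)+cosφ1·cosφ2·sin²(Δλ/2)=0.9058706894; c=2·atan2(√a, √(1-a))=2.517924019; dist=6371·c=16041.694 ≈ 16041.7 km; running total=29590.8 km
Leg 2 bearing: y=sinΔλ·cosφ2=0.26034752, x=cosφ1·sinφ2-sinφ1·cosφ2·cosΔλ=-0.52277634; θ=atan2(y, x)=153.5263° ≈ 153.5°
Leg 3: φ1=-0.9980962, φ2=-0.8172190, Δφ=0.1808772, Δλ=-0.6921260 rad; a=sin²(Δφ/2)+cosφ1·cosφ2·sin²(Δλ/2)=0.0508188887; c=2·atan2(√a, √(1-a))=0.454769677; dist=6371·c=2897.338 ≈ 2897.3 km; running total=32488.1 km
Leg 3 bearing: y=sinΔλ·cosφ2=-0.43667274, x=cosφ1·sinφ2-sinφ1·cosφ2·cosΔλ=0.04756299; θ=atan2(y, x)=-83.7838° <0 so +360° → 276.2162° ≈ 276.2°
Leg 4: φ1=-0.8172190, φ2=-0.6008628, Δφ=0.2163563, Δλ=1.5157434 rad; a=sin²(Δφ/2)+cosφ1·cosφ2·sin²(Δλ/2)=0.2783306845; c=2·atan2(√a, √(1-a))=1.111476391; dist=6371·c=7081.216 ≈ 7081.2 km; running total=39569.3 km
Leg 4 bearing: y=sinΔλ·cosφ2=0.82359849, x=cosφ1·sinφ2-sinφ1·cosφ2·cosΔλ=-0.35374622; θ=atan2(y, x)=113.2441° ≈ 113.2°
Leg 5: φ1=-0.6008628, φ2=0.3627423, Δφ=0.9636050, Δλ=3.8082491 rad; a=sin²(Δφ/2)+cosφ1·cosφ2·sin²(Δλ/2)=0.9033349631; c=2·atan2(√a, √(1-a))=2.509291955; dist=6371·c=15986.699 ≈ 15986.7 km; running total=55556.0 km
Leg 5 bearing: y=sinΔλ·cosφ2=-0.57812328, x=cosφ1·sinφ2-sinφ1·cosφ2·cosΔλ=-0.12270739; θ=atan2(y, x)=-101.9833° <0 so +360° → 258.0167° ≈ 258.0°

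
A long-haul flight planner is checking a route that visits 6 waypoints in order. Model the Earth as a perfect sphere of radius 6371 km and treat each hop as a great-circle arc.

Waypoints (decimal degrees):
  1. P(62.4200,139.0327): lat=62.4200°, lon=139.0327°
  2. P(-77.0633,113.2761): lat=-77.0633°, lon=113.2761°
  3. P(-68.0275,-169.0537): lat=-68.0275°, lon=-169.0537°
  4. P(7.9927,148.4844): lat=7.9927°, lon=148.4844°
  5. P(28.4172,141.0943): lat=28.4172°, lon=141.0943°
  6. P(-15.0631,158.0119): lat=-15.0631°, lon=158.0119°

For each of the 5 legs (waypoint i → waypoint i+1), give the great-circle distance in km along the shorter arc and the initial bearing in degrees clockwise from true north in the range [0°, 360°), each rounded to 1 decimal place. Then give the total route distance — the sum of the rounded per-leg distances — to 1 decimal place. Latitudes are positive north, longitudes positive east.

Leg 1: φ1=1.0894345, φ2=-1.3450083, Δφ=-2.4344428, Δλ=-0.4495375 rad; a=sin²(Δφ/2)+cosφ1·cosφ2·sin²(Δλ/2)=0.8852572707; c=2·atan2(√a, √(1-a))=2.450444307; dist=6371·c=15611.781 ≈ 15611.8 km; running total=15611.8 km
Leg 1 bearing: y=sinΔλ·cosφ2=-0.09728442, x=cosφ1·sinφ2-sinφ1·cosφ2·cosΔλ=-0.62995483; θ=atan2(y, x)=-171.2211° <0 so +360° → 188.7789° ≈ 188.8°
Leg 2: φ1=-1.3450083, φ2=-1.1873039, Δφ=0.1577045, Δλ=-4.9275846 rad; a=sin²(Δφ/2)+cosφ1·cosφ2·sin²(Δλ/2)=0.0391438512; c=2·atan2(√a, √(1-a))=0.398324174; dist=6371·c=2537.723 ≈ 2537.7 km; running total=18149.5 km
Leg 2 bearing: y=sinΔλ·cosφ2=0.36553136, x=cosφ1·sinφ2-sinφ1·cosφ2·cosΔλ=-0.12974306; θ=atan2(y, x)=109.5420° ≈ 109.5°
Leg 3: φ1=-1.1873039, φ2=0.1394989, Δφ=1.3268028, Δλ=5.5420853 rad; a=sin²(Δφ/2)+cosφ1·cosφ2·sin²(Δλ/2)=0.4277998034; c=2·atan2(√a, √(1-a))=1.425889339; dist=6371·c=9084.341 ≈ 9084.3 km; running total=27233.8 km
Leg 3 bearing: y=sinΔλ·cosφ2=-0.66854173, x=cosφ1·sinφ2-sinφ1·cosφ2·cosΔλ=0.72952072; θ=atan2(y, x)=-42.5025° <0 so +360° → 317.4975° ≈ 317.5°
Leg 4: φ1=0.1394989, φ2=0.4959737, Δφ=0.3564748, Δλ=-0.1289816 rad; a=sin²(Δφ/2)+cosφ1·cosφ2·sin²(Δλ/2)=0.0350509397; c=2·atan2(√a, √(1-a))=0.376660563; dist=6371·c=2399.704 ≈ 2399.7 km; running total=29633.5 km
Leg 4 bearing: y=sinΔλ·cosφ2=-0.11312576, x=cosφ1·sinφ2-sinφ1·cosφ2·cosΔλ=0.34998864; θ=atan2(y, x)=-17.9122° <0 so +360° → 342.0878° ≈ 342.1°
Leg 5: φ1=0.4959737, φ2=-0.2629007, Δφ=-0.7588744, Δλ=0.2952678 rad; a=sin²(Δφ/2)+cosφ1·cosφ2·sin²(Δλ/2)=0.1555712478; c=2·atan2(√a, √(1-a))=0.810884537; dist=6371·c=5166.145 ≈ 5166.1 km; running total=34799.6 km
Leg 5 bearing: y=sinΔλ·cosφ2=0.28099753, x=cosφ1·sinφ2-sinφ1·cosφ2·cosΔλ=-0.66821832; θ=atan2(y, x)=157.1924° ≈ 157.2°

Leg 1: dist=15611.8 km, bearing=188.8°
Leg 2: dist=2537.7 km, bearing=109.5°
Leg 3: dist=9084.3 km, bearing=317.5°
Leg 4: dist=2399.7 km, bearing=342.1°
Leg 5: dist=5166.1 km, bearing=157.2°
Total: 34799.6 km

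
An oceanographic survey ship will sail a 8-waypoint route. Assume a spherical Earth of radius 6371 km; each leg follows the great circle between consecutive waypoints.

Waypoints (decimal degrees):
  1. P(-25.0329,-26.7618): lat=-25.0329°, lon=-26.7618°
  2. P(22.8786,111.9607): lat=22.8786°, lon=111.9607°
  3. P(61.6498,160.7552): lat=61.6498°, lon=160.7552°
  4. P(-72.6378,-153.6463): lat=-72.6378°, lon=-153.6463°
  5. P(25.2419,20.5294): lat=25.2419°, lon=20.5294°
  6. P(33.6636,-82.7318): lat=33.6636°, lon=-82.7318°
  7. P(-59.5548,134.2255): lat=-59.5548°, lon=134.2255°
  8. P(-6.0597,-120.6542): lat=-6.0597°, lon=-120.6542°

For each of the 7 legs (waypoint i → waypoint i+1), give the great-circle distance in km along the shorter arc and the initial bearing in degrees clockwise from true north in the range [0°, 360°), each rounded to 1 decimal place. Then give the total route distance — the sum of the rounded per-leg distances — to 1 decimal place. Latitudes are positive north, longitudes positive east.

Leg 1: φ1=-0.4369065, φ2=0.3993069, Δφ=0.8362134, Δλ=2.4211644 rad; a=sin²(Δφ/2)+cosφ1·cosφ2·sin²(Δλ/2)=0.8959342241; c=2·atan2(√a, √(1-a))=2.484658844; dist=6371·c=15829.761 ≈ 15829.8 km; running total=15829.8 km
Leg 1 bearing: y=sinΔλ·cosφ2=0.60780793, x=cosφ1·sinφ2-sinφ1·cosφ2·cosΔλ=0.05927803; θ=atan2(y, x)=84.4297° ≈ 84.4°
Leg 2: φ1=0.3993069, φ2=1.0759920, Δφ=0.6766851, Δλ=0.8516247 rad; a=sin²(Δφ/2)+cosφ1·cosφ2·sin²(Δλ/2)=0.1848199077; c=2·atan2(√a, √(1-a))=0.888779228; dist=6371·c=5662.412 ≈ 5662.4 km; running total=21492.2 km
Leg 2 bearing: y=sinΔλ·cosφ2=0.35726131, x=cosφ1·sinφ2-sinφ1·cosφ2·cosΔλ=0.68920998; θ=atan2(y, x)=27.4006° ≈ 27.4°
Leg 3: φ1=1.0759920, φ2=-1.2677688, Δφ=-2.3437608, Δλ=-5.4873413 rad; a=sin²(Δφ/2)+cosφ1·cosφ2·sin²(Δλ/2)=0.8704082228; c=2·atan2(√a, √(1-a))=2.405081350; dist=6371·c=15322.773 ≈ 15322.8 km; running total=36815.0 km
Leg 3 bearing: y=sinΔλ·cosφ2=0.21320117, x=cosφ1·sinφ2-sinφ1·cosφ2·cosΔλ=-0.63697430; θ=atan2(y, x)=161.4941° ≈ 161.5°
Leg 4: φ1=-1.2677688, φ2=0.4405543, Δφ=1.7083230, Δλ=3.0399394 rad; a=sin²(Δφ/2)+cosφ1·cosφ2·sin²(Δλ/2)=0.8377676314; c=2·atan2(√a, √(1-a))=2.312486738; dist=6371·c=14732.853 ≈ 14732.9 km; running total=51547.9 km
Leg 4 bearing: y=sinΔλ·cosφ2=0.09178863, x=cosφ1·sinφ2-sinφ1·cosφ2·cosΔλ=-0.73159207; θ=atan2(y, x)=172.8488° ≈ 172.8°
Leg 5: φ1=0.4405543, φ2=0.5875407, Δφ=0.1469864, Δλ=-1.8022479 rad; a=sin²(Δφ/2)+cosφ1·cosφ2·sin²(Δλ/2)=0.4681550966; c=2·atan2(√a, √(1-a))=1.507063383; dist=6371·c=9601.501 ≈ 9601.5 km; running total=61149.4 km
Leg 5 bearing: y=sinΔλ·cosφ2=-0.81011253, x=cosφ1·sinφ2-sinφ1·cosφ2·cosΔλ=0.58280469; θ=atan2(y, x)=-54.2683° <0 so +360° → 305.7317° ≈ 305.7°
Leg 6: φ1=0.5875407, φ2=-1.0394273, Δφ=-1.6269680, Δλ=3.7866192 rad; a=sin²(Δφ/2)+cosφ1·cosφ2·sin²(Δλ/2)=0.9074450915; c=2·atan2(√a, √(1-a))=2.523336031; dist=6371·c=16076.174 ≈ 16076.2 km; running total=77225.6 km
Leg 6 bearing: y=sinΔλ·cosφ2=-0.30464644, x=cosφ1·sinφ2-sinφ1·cosφ2·cosΔλ=-0.49309688; θ=atan2(y, x)=-148.2913° <0 so +360° → 211.7087° ≈ 211.7°
Leg 7: φ1=-1.0394273, φ2=-0.1057617, Δφ=0.9336656, Δλ=-4.4484900 rad; a=sin²(Δφ/2)+cosφ1·cosφ2·sin²(Δλ/2)=0.5202136439; c=2·atan2(√a, √(1-a))=1.611234635; dist=6371·c=10265.176 ≈ 10265.2 km; running total=87490.8 km
Leg 7 bearing: y=sinΔλ·cosφ2=0.95998615, x=cosφ1·sinφ2-sinφ1·cosφ2·cosΔλ=-0.27711409; θ=atan2(y, x)=106.1016° ≈ 106.1°

Leg 1: dist=15829.8 km, bearing=84.4°
Leg 2: dist=5662.4 km, bearing=27.4°
Leg 3: dist=15322.8 km, bearing=161.5°
Leg 4: dist=14732.9 km, bearing=172.8°
Leg 5: dist=9601.5 km, bearing=305.7°
Leg 6: dist=16076.2 km, bearing=211.7°
Leg 7: dist=10265.2 km, bearing=106.1°
Total: 87490.8 km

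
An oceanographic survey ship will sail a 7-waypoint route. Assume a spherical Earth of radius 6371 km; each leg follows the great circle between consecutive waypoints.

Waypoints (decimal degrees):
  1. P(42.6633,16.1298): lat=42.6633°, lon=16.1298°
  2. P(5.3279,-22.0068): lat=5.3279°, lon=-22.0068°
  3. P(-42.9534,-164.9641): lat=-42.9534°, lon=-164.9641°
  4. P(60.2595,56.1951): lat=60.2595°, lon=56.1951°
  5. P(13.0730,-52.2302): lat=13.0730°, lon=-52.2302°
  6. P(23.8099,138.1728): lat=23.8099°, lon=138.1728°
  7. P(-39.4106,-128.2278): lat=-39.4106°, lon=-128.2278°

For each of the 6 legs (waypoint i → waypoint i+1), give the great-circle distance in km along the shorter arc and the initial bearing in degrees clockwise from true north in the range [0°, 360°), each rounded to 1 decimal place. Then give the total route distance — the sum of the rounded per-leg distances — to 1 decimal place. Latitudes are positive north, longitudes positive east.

Leg 1: dist=5592.8 km, bearing=233.1°
Leg 2: dist=14473.3 km, bearing=215.2°
Leg 3: dist=16666.3 km, bearing=319.4°
Leg 4: dist=9729.2 km, bearing=292.3°
Leg 5: dist=15760.8 km, bearing=344.5°
Leg 6: dist=11953.3 km, bearing=126.0°
Total: 74175.7 km

Leg 1: φ1=0.7446151, φ2=0.0929894, Δφ=-0.6516257, Δλ=-0.6656092 rad; a=sin²(Δφ/2)+cosφ1·cosφ2·sin²(Δλ/2)=0.1805949807; c=2·atan2(√a, √(1-a))=0.877845737; dist=6371·c=5592.755 ≈ 5592.8 km; running total=5592.8 km
Leg 1 bearing: y=sinΔλ·cosφ2=-0.61487042, x=cosφ1·sinφ2-sinφ1·cosφ2·cosΔλ=-0.46244578; θ=atan2(y, x)=-126.9469° <0 so +360° → 233.0531° ≈ 233.1°
Leg 2: φ1=0.0929894, φ2=-0.7496783, Δφ=-0.8426677, Δλ=-2.4950756 rad; a=sin²(Δφ/2)+cosφ1·cosφ2·sin²(Δλ/2)=0.8224737186; c=2·atan2(√a, √(1-a))=2.271750829; dist=6371·c=14473.325 ≈ 14473.3 km; running total=20066.1 km
Leg 2 bearing: y=sinΔλ·cosφ2=-0.44090882, x=cosφ1·sinφ2-sinφ1·cosφ2·cosΔλ=-0.62421328; θ=atan2(y, x)=-144.7648° <0 so +360° → 215.2352° ≈ 215.2°
Leg 3: φ1=-0.7496783, φ2=1.0517267, Δφ=1.8014049, Δλ=3.8599562 rad; a=sin²(Δφ/2)+cosφ1·cosφ2·sin²(Δλ/2)=0.9325031435; c=2·atan2(√a, √(1-a))=2.615959228; dist=6371·c=16666.276 ≈ 16666.3 km; running total=36732.4 km
Leg 3 bearing: y=sinΔλ·cosφ2=-0.32649188, x=cosφ1·sinφ2-sinφ1·cosφ2·cosΔλ=0.38100810; θ=atan2(y, x)=-40.5938° <0 so +360° → 319.4062° ≈ 319.4°
Leg 4: φ1=1.0517267, φ2=0.2281669, Δφ=-0.8235598, Δλ=-1.8923785 rad; a=sin²(Δφ/2)+cosφ1·cosφ2·sin²(Δλ/2)=0.4781652544; c=2·atan2(√a, √(1-a))=1.527112944; dist=6371·c=9729.237 ≈ 9729.2 km; running total=46461.6 km
Leg 4 bearing: y=sinΔλ·cosφ2=-0.92414782, x=cosφ1·sinφ2-sinφ1·cosφ2·cosΔλ=0.37953101; θ=atan2(y, x)=-67.6729° <0 so +360° → 292.3271° ≈ 292.3°
Leg 5: φ1=0.2281669, φ2=0.4155611, Δφ=0.1873943, Δλ=3.3231593 rad; a=sin²(Δφ/2)+cosφ1·cosφ2·sin²(Δλ/2)=0.8926073219; c=2·atan2(√a, √(1-a))=2.473839011; dist=6371·c=15760.828 ≈ 15760.8 km; running total=62222.4 km
Leg 5 bearing: y=sinΔλ·cosφ2=-0.16520226, x=cosφ1·sinφ2-sinφ1·cosφ2·cosΔλ=0.59677984; θ=atan2(y, x)=-15.4733° <0 so +360° → 344.5267° ≈ 344.5°
Leg 6: φ1=0.4155611, φ2=-0.6878447, Δφ=-1.1034059, Δλ=-4.6495676 rad; a=sin²(Δφ/2)+cosφ1·cosφ2·sin²(Δλ/2)=0.6503386017; c=2·atan2(√a, √(1-a))=1.876198962; dist=6371·c=11953.264 ≈ 11953.3 km; running total=74175.7 km
Leg 6 bearing: y=sinΔλ·cosφ2=0.77109206, x=cosφ1·sinφ2-sinφ1·cosφ2·cosΔλ=-0.56125775; θ=atan2(y, x)=126.0499° ≈ 126.0°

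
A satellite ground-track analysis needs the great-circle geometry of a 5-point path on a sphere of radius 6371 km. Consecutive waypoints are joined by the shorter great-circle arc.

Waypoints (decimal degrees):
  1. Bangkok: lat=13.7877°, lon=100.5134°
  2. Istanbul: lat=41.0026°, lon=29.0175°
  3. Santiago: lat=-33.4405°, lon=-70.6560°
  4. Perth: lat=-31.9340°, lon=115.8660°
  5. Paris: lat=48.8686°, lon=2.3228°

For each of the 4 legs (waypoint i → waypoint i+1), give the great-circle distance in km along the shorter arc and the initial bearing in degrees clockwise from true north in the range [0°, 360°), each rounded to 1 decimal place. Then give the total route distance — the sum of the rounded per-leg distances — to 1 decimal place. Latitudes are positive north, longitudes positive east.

Leg 1: dist=7462.2 km, bearing=309.0°
Leg 2: dist=13105.9 km, bearing=248.5°
Leg 3: dist=12713.7 km, bearing=186.1°
Leg 4: dist=14279.3 km, bearing=309.7°
Total: 47561.1 km

Leg 1: φ1=0.2406408, φ2=0.7156304, Δφ=0.4749896, Δλ=-1.2478389 rad; a=sin²(Δφ/2)+cosφ1·cosφ2·sin²(Δλ/2)=0.3055117302; c=2·atan2(√a, √(1-a))=1.171275945; dist=6371·c=7462.199 ≈ 7462.2 km; running total=7462.2 km
Leg 1 bearing: y=sinΔλ·cosφ2=-0.71566358, x=cosφ1·sinφ2-sinφ1·cosφ2·cosΔλ=0.58010594; θ=atan2(y, x)=-50.9723° <0 so +360° → 309.0277° ≈ 309.0°
Leg 2: φ1=0.7156304, φ2=-0.5836468, Δφ=-1.2992772, Δλ=-1.7396308 rad; a=sin²(Δφ/2)+cosφ1·cosφ2·sin²(Δλ/2)=0.7336863509; c=2·atan2(√a, √(1-a))=2.057112908; dist=6371·c=13105.866 ≈ 13105.9 km; running total=20568.1 km
Leg 2 bearing: y=sinΔλ·cosφ2=-0.82259362, x=cosφ1·sinφ2-sinφ1·cosφ2·cosΔλ=-0.32388654; θ=atan2(y, x)=-111.4915° <0 so +360° → 248.5085° ≈ 248.5°
Leg 3: φ1=-0.5836468, φ2=-0.5573534, Δφ=0.0262934, Δλ=3.2554230 rad; a=sin²(Δφ/2)+cosφ1·cosφ2·sin²(Δλ/2)=0.7060511813; c=2·atan2(√a, √(1-a))=1.995556592; dist=6371·c=12713.691 ≈ 12713.7 km; running total=33281.8 km
Leg 3 bearing: y=sinΔλ·cosφ2=-0.09639457, x=cosφ1·sinφ2-sinφ1·cosφ2·cosΔλ=-0.90602413; θ=atan2(y, x)=-173.9270° <0 so +360° → 186.0730° ≈ 186.1°
Leg 4: φ1=-0.5573534, φ2=0.8529180, Δφ=1.4102714, Δλ=-1.9817027 rad; a=sin²(Δφ/2)+cosφ1·cosφ2·sin²(Δλ/2)=0.8106915978; c=2·atan2(√a, √(1-a))=2.241303187; dist=6371·c=14279.343 ≈ 14279.3 km; running total=47561.1 km
Leg 4 bearing: y=sinΔλ·cosφ2=-0.60303329, x=cosφ1·sinφ2-sinφ1·cosφ2·cosΔλ=0.50023372; θ=atan2(y, x)=-50.3233° <0 so +360° → 309.6767° ≈ 309.7°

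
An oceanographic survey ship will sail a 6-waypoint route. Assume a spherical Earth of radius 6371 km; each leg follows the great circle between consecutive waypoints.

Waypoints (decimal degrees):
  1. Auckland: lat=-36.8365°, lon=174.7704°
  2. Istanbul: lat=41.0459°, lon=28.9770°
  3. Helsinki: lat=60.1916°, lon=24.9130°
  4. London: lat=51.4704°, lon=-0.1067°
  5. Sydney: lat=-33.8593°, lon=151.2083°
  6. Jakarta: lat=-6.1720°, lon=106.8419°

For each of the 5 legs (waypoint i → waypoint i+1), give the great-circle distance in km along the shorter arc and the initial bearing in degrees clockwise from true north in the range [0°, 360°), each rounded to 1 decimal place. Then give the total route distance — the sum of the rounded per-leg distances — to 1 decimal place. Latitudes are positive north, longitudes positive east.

Leg 1: φ1=-0.6429182, φ2=0.7163861, Δφ=1.3593043, Δλ=-2.5445749 rad; a=sin²(Δφ/2)+cosφ1·cosφ2·sin²(Δλ/2)=0.9464436755; c=2·atan2(√a, √(1-a))=2.674513626; dist=6371·c=17039.326 ≈ 17039.3 km; running total=17039.3 km
Leg 1 bearing: y=sinΔλ·cosφ2=-0.42398601, x=cosφ1·sinφ2-sinφ1·cosφ2·cosΔλ=0.15161808; θ=atan2(y, x)=-70.3229° <0 so +360° → 289.6771° ≈ 289.7°
Leg 2: φ1=0.7163861, φ2=1.0505416, Δφ=0.3341555, Δλ=-0.0709302 rad; a=sin²(Δφ/2)+cosφ1·cosφ2·sin²(Δλ/2)=0.0281275396; c=2·atan2(√a, √(1-a))=0.337018031; dist=6371·c=2147.142 ≈ 2147.1 km; running total=19186.4 km
Leg 2 bearing: y=sinΔλ·cosφ2=-0.03522992, x=cosφ1·sinφ2-sinφ1·cosφ2·cosΔλ=0.32879230; θ=atan2(y, x)=-6.1159° <0 so +360° → 353.8841° ≈ 353.9°
Leg 3: φ1=1.0505416, φ2=0.8983279, Δφ=-0.1522137, Δλ=-0.4366761 rad; a=sin²(Δφ/2)+cosφ1·cosφ2·sin²(Δλ/2)=0.0203096506; c=2·atan2(√a, √(1-a))=0.285997578; dist=6371·c=1822.091 ≈ 1822.1 km; running total=21008.5 km
Leg 3 bearing: y=sinΔλ·cosφ2=-0.26345098, x=cosφ1·sinφ2-sinφ1·cosφ2·cosΔλ=-0.10090716; θ=atan2(y, x)=-110.9579° <0 so +360° → 249.0421° ≈ 249.0°
Leg 4: φ1=0.8983279, φ2=-0.5909563, Δφ=-1.4892842, Δλ=2.6409450 rad; a=sin²(Δφ/2)+cosφ1·cosφ2·sin²(Δλ/2)=0.9448238141; c=2·atan2(√a, √(1-a))=2.667369266; dist=6371·c=16993.810 ≈ 16993.8 km; running total=38002.3 km
Leg 4 bearing: y=sinΔλ·cosφ2=0.39859086, x=cosφ1·sinφ2-sinφ1·cosφ2·cosΔλ=0.22282824; θ=atan2(y, x)=60.7931° ≈ 60.8°
Leg 5: φ1=-0.5909563, φ2=-0.1077217, Δφ=0.4832345, Δλ=-0.7743398 rad; a=sin²(Δφ/2)+cosφ1·cosφ2·sin²(Δλ/2)=0.1749473098; c=2·atan2(√a, √(1-a))=0.863073211; dist=6371·c=5498.639 ≈ 5498.6 km; running total=43500.9 km
Leg 5 bearing: y=sinΔλ·cosφ2=-0.69519115, x=cosφ1·sinφ2-sinφ1·cosφ2·cosΔλ=0.30671202; θ=atan2(y, x)=-66.1934° <0 so +360° → 293.8066° ≈ 293.8°

Leg 1: dist=17039.3 km, bearing=289.7°
Leg 2: dist=2147.1 km, bearing=353.9°
Leg 3: dist=1822.1 km, bearing=249.0°
Leg 4: dist=16993.8 km, bearing=60.8°
Leg 5: dist=5498.6 km, bearing=293.8°
Total: 43500.9 km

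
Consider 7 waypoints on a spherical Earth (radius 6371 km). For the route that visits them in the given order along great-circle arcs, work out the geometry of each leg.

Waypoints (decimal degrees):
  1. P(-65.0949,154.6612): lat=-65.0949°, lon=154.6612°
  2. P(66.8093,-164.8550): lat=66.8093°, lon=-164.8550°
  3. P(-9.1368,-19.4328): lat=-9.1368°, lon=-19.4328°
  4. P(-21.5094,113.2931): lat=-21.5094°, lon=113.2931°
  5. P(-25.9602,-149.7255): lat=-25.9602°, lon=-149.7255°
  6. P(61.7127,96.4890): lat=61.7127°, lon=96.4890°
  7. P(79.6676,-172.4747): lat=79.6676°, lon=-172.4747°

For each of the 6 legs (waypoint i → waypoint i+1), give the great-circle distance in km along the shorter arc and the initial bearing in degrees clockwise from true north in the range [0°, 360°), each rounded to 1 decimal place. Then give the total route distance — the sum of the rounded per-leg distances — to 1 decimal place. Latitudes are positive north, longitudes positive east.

Leg 1: dist=15015.7 km, bearing=21.2°
Leg 2: dist=13096.6 km, bearing=39.3°
Leg 3: dist=13833.0 km, bearing=124.1°
Leg 4: dist=9632.5 km, bearing=116.6°
Leg 5: dist=13773.7 km, bearing=328.5°
Leg 6: dist=3351.9 km, bearing=20.9°
Total: 68703.4 km

Leg 1: φ1=-1.1361203, φ2=1.1660423, Δφ=2.3021626, Δλ=-5.5766097 rad; a=sin²(Δφ/2)+cosφ1·cosφ2·sin²(Δλ/2)=0.8537945884; c=2·atan2(√a, √(1-a))=2.356876934; dist=6371·c=15015.663 ≈ 15015.7 km; running total=15015.7 km
Leg 1 bearing: y=sinΔλ·cosφ2=0.25566323, x=cosφ1·sinφ2-sinφ1·cosφ2·cosΔλ=0.65875175; θ=atan2(y, x)=21.2114° ≈ 21.2°
Leg 2: φ1=1.1660423, φ2=-0.1594672, Δφ=-1.3255095, Δλ=2.5380962 rad; a=sin²(Δφ/2)+cosφ1·cosφ2·sin²(Δλ/2)=0.7330397903; c=2·atan2(√a, √(1-a))=2.055650766; dist=6371·c=13096.551 ≈ 13096.6 km; running total=28112.3 km
Leg 2 bearing: y=sinΔλ·cosφ2=0.56032403, x=cosφ1·sinφ2-sinφ1·cosφ2·cosΔλ=0.68469468; θ=atan2(y, x)=39.2954° ≈ 39.3°
Leg 3: φ1=-0.1594672, φ2=-0.3754099, Δφ=-0.2159426, Δλ=2.3165040 rad; a=sin²(Δφ/2)+cosφ1·cosφ2·sin²(Δλ/2)=0.7825044758; c=2·atan2(√a, √(1-a))=2.171240430; dist=6371·c=13832.973 ≈ 13833.0 km; running total=41945.3 km
Leg 3 bearing: y=sinΔλ·cosφ2=0.68344798, x=cosφ1·sinφ2-sinφ1·cosφ2·cosΔλ=-0.46223776; θ=atan2(y, x)=124.0717° ≈ 124.1°
Leg 4: φ1=-0.3754099, φ2=-0.4530910, Δφ=-0.0776811, Δλ=-4.5905406 rad; a=sin²(Δφ/2)+cosφ1·cosφ2·sin²(Δλ/2)=0.4705852805; c=2·atan2(√a, √(1-a))=1.511932901; dist=6371·c=9632.525 ≈ 9632.5 km; running total=51577.8 km
Leg 4 bearing: y=sinΔλ·cosφ2=0.89243212, x=cosφ1·sinφ2-sinφ1·cosφ2·cosΔλ=-0.44732986; θ=atan2(y, x)=116.6222° ≈ 116.6°
Leg 5: φ1=-0.4530910, φ2=1.0770898, Δφ=1.5301808, Δλ=4.2972537 rad; a=sin²(Δφ/2)+cosφ1·cosφ2·sin²(Δλ/2)=0.7786572639; c=2·atan2(√a, √(1-a))=2.161944269; dist=6371·c=13773.747 ≈ 13773.7 km; running total=65351.5 km
Leg 5 bearing: y=sinΔλ·cosφ2=-0.43364140, x=cosφ1·sinφ2-sinφ1·cosφ2·cosΔλ=0.70806473; θ=atan2(y, x)=-31.4846° <0 so +360° → 328.5154° ≈ 328.5°
Leg 6: φ1=1.0770898, φ2=1.3904619, Δφ=0.3133721, Δλ=-4.6943021 rad; a=sin²(Δφ/2)+cosφ1·cosφ2·sin²(Δλ/2)=0.0676172749; c=2·atan2(√a, √(1-a))=0.526113210; dist=6371·c=3351.867 ≈ 3351.9 km; running total=68703.4 km
Leg 6 bearing: y=sinΔλ·cosφ2=0.17932922, x=cosφ1·sinφ2-sinφ1·cosφ2·cosΔλ=0.46906476; θ=atan2(y, x)=20.9225° ≈ 20.9°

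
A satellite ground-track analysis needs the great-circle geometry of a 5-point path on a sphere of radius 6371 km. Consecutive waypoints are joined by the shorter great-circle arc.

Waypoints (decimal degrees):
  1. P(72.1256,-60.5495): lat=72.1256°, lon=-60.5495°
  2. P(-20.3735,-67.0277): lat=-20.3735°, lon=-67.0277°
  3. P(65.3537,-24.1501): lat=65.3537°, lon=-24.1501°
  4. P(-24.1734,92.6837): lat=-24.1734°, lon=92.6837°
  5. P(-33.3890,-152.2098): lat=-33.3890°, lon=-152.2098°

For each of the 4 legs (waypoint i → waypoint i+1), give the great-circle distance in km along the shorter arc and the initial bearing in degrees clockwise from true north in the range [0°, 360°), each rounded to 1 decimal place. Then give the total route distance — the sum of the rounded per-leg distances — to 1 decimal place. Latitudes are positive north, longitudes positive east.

Leg 1: φ1=1.2588292, φ2=-0.3555847, Δφ=-1.6144139, Δλ=-0.1130659 rad; a=sin²(Δφ/2)+cosφ1·cosφ2·sin²(Δλ/2)=0.5227204483; c=2·atan2(√a, √(1-a))=1.616252876; dist=6371·c=10297.147 ≈ 10297.1 km; running total=10297.1 km
Leg 1 bearing: y=sinΔλ·cosφ2=-0.10576718, x=cosφ1·sinφ2-sinφ1·cosφ2·cosΔλ=-0.99335212; θ=atan2(y, x)=-173.9223° <0 so +360° → 186.0777° ≈ 186.1°
Leg 2: φ1=-0.3555847, φ2=1.1406372, Δφ=1.4962219, Δλ=0.7483553 rad; a=sin²(Δφ/2)+cosφ1·cosφ2·sin²(Δλ/2)=0.5149735925; c=2·atan2(√a, √(1-a))=1.600747990; dist=6371·c=10198.365 ≈ 10198.4 km; running total=20495.5 km
Leg 2 bearing: y=sinΔλ·cosφ2=0.28375163, x=cosφ1·sinφ2-sinφ1·cosφ2·cosΔλ=0.95843006; θ=atan2(y, x)=16.4919° ≈ 16.5°
Leg 3: φ1=1.1406372, φ2=-0.4219054, Δφ=-1.5625427, Δλ=2.0391345 rad; a=sin²(Δφ/2)+cosφ1·cosφ2·sin²(Δλ/2)=0.7719646981; c=2·atan2(√a, √(1-a))=2.145909065; dist=6371·c=13671.587 ≈ 13671.6 km; running total=34167.1 km
Leg 3 bearing: y=sinΔλ·cosφ2=0.81407246, x=cosφ1·sinφ2-sinφ1·cosφ2·cosΔλ=0.20353585; θ=atan2(y, x)=75.9626° ≈ 76.0°
Leg 4: φ1=-0.4219054, φ2=-0.5827480, Δφ=-0.1608426, Δλ=-4.2741979 rad; a=sin²(Δφ/2)+cosφ1·cosφ2·sin²(Δλ/2)=0.5489252845; c=2·atan2(√a, √(1-a))=1.668803721; dist=6371·c=10631.949 ≈ 10631.9 km; running total=44799.0 km
Leg 4 bearing: y=sinΔλ·cosφ2=0.75606768, x=cosφ1·sinφ2-sinφ1·cosφ2·cosΔλ=-0.64713749; θ=atan2(y, x)=130.5611° ≈ 130.6°

Leg 1: dist=10297.1 km, bearing=186.1°
Leg 2: dist=10198.4 km, bearing=16.5°
Leg 3: dist=13671.6 km, bearing=76.0°
Leg 4: dist=10631.9 km, bearing=130.6°
Total: 44799.0 km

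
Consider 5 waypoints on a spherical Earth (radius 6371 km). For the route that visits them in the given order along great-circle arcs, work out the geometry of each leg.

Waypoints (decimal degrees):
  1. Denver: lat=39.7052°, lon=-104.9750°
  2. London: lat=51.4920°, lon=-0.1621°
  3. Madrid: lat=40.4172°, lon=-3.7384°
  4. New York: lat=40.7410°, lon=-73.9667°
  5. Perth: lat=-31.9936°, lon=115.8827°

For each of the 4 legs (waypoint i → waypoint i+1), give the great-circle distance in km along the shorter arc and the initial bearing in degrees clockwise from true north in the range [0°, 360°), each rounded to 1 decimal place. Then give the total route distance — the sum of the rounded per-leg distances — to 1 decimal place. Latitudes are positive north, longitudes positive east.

Leg 1: φ1=0.6929865, φ2=0.8987049, Δφ=0.2057185, Δλ=1.8293302 rad; a=sin²(Δφ/2)+cosφ1·cosφ2·sin²(Δλ/2)=0.3112807189; c=2·atan2(√a, √(1-a))=1.183767623; dist=6371·c=7541.784 ≈ 7541.8 km; running total=7541.8 km
Leg 1 bearing: y=sinΔλ·cosφ2=0.60193153, x=cosφ1·sinφ2-sinφ1·cosφ2·cosΔλ=0.70371768; θ=atan2(y, x)=40.5423° ≈ 40.5°
Leg 2: φ1=0.8987049, φ2=0.7054132, Δφ=-0.1932917, Δλ=-0.0624182 rad; a=sin²(Δφ/2)+cosφ1·cosφ2·sin²(Δλ/2)=0.0097729377; c=2·atan2(√a, √(1-a))=0.198039809; dist=6371·c=1261.712 ≈ 1261.7 km; running total=8803.5 km
Leg 2 bearing: y=sinΔλ·cosφ2=-0.04749086, x=cosφ1·sinφ2-sinφ1·cosφ2·cosΔλ=-0.19093016; θ=atan2(y, x)=-166.0320° <0 so +360° → 193.9680° ≈ 194.0°
Leg 3: φ1=0.7054132, φ2=0.7110646, Δφ=0.0056514, Δλ=-1.2257151 rad; a=sin²(Δφ/2)+cosφ1·cosφ2·sin²(Δλ/2)=0.1908650265; c=2·atan2(√a, √(1-a))=0.904256715; dist=6371·c=5761.020 ≈ 5761.0 km; running total=14564.5 km
Leg 3 bearing: y=sinΔλ·cosφ2=-0.71300147, x=cosφ1·sinφ2-sinφ1·cosφ2·cosΔλ=0.33071313; θ=atan2(y, x)=-65.1166° <0 so +360° → 294.8834° ≈ 294.9°
Leg 4: φ1=0.7110646, φ2=-0.5583937, Δφ=-1.2694583, Δλ=3.3134971 rad; a=sin²(Δφ/2)+cosφ1·cosφ2·sin²(Δλ/2)=0.9894486174; c=2·atan2(√a, √(1-a))=2.935789802; dist=6371·c=18703.917 ≈ 18703.9 km; running total=33268.4 km
Leg 4 bearing: y=sinΔλ·cosφ2=-0.14507642, x=cosφ1·sinφ2-sinφ1·cosφ2·cosΔλ=0.14392024; θ=atan2(y, x)=-45.2292° <0 so +360° → 314.7708° ≈ 314.8°

Leg 1: dist=7541.8 km, bearing=40.5°
Leg 2: dist=1261.7 km, bearing=194.0°
Leg 3: dist=5761.0 km, bearing=294.9°
Leg 4: dist=18703.9 km, bearing=314.8°
Total: 33268.4 km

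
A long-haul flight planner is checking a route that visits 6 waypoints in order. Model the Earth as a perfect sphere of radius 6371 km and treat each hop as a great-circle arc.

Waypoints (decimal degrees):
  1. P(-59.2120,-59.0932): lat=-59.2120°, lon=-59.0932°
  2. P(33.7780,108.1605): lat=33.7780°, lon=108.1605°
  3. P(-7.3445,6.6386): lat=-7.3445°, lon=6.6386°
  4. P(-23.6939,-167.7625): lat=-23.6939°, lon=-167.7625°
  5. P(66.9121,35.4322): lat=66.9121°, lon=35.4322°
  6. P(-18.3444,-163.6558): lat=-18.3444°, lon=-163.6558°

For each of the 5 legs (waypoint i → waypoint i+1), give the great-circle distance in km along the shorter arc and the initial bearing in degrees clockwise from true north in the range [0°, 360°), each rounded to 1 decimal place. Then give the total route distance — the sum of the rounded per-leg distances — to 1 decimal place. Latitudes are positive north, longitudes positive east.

Leg 1: φ1=-1.0334444, φ2=0.5895373, Δφ=1.6229817, Δλ=2.9191278 rad; a=sin²(Δφ/2)+cosφ1·cosφ2·sin²(Δλ/2)=0.9462979091; c=2·atan2(√a, √(1-a))=2.673866593; dist=6371·c=17035.204 ≈ 17035.2 km; running total=17035.2 km
Leg 1 bearing: y=sinΔλ·cosφ2=0.18339092, x=cosφ1·sinφ2-sinφ1·cosφ2·cosΔλ=-0.41187435; θ=atan2(y, x)=155.9985° ≈ 156.0°
Leg 2: φ1=0.5895373, φ2=-0.1281857, Δφ=-0.7177230, Δλ=-1.7718914 rad; a=sin²(Δφ/2)+cosφ1·cosφ2·sin²(Δλ/2)=0.6178683043; c=2·atan2(√a, √(1-a))=1.808772796; dist=6371·c=11523.691 ≈ 11523.7 km; running total=28558.9 km
Leg 2 bearing: y=sinΔλ·cosφ2=-0.97180922, x=cosφ1·sinφ2-sinφ1·cosφ2·cosΔλ=0.00388484; θ=atan2(y, x)=-89.7710° <0 so +360° → 270.2290° ≈ 270.2°
Leg 3: φ1=-0.1281857, φ2=-0.4135366, Δφ=-0.2853509, Δλ=-3.0438734 rad; a=sin²(Δφ/2)+cosφ1·cosφ2·sin²(Δλ/2)=0.9262445942; c=2·atan2(√a, √(1-a))=2.591525057; dist=6371·c=16510.606 ≈ 16510.6 km; running total=45069.5 km
Leg 3 bearing: y=sinΔλ·cosφ2=-0.08933969, x=cosφ1·sinφ2-sinφ1·cosφ2·cosΔλ=-0.51505398; θ=atan2(y, x)=-170.1596° <0 so +360° → 189.8404° ≈ 189.8°
Leg 4: φ1=-0.4135366, φ2=1.1678365, Δφ=1.5813730, Δλ=3.5464165 rad; a=sin²(Δφ/2)+cosφ1·cosφ2·sin²(Δλ/2)=0.8498633768; c=2·atan2(√a, √(1-a))=2.345811274; dist=6371·c=14945.164 ≈ 14945.2 km; running total=60014.7 km
Leg 4 bearing: y=sinΔλ·cosφ2=-0.15444816, x=cosφ1·sinφ2-sinφ1·cosφ2·cosΔλ=0.69751576; θ=atan2(y, x)=-12.4853° <0 so +360° → 347.5147° ≈ 347.5°
Leg 5: φ1=1.1678365, φ2=-0.3201702, Δφ=-1.4880066, Δλ=-3.4747411 rad; a=sin²(Δφ/2)+cosφ1·cosφ2·sin²(Δλ/2)=0.8206346477; c=2·atan2(√a, √(1-a))=2.266947653; dist=6371·c=14442.723 ≈ 14442.7 km; running total=74457.4 km
Leg 5 bearing: y=sinΔλ·cosφ2=0.31040144, x=cosφ1·sinφ2-sinφ1·cosφ2·cosΔλ=0.70172975; θ=atan2(y, x)=23.8616° ≈ 23.9°

Leg 1: dist=17035.2 km, bearing=156.0°
Leg 2: dist=11523.7 km, bearing=270.2°
Leg 3: dist=16510.6 km, bearing=189.8°
Leg 4: dist=14945.2 km, bearing=347.5°
Leg 5: dist=14442.7 km, bearing=23.9°
Total: 74457.4 km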